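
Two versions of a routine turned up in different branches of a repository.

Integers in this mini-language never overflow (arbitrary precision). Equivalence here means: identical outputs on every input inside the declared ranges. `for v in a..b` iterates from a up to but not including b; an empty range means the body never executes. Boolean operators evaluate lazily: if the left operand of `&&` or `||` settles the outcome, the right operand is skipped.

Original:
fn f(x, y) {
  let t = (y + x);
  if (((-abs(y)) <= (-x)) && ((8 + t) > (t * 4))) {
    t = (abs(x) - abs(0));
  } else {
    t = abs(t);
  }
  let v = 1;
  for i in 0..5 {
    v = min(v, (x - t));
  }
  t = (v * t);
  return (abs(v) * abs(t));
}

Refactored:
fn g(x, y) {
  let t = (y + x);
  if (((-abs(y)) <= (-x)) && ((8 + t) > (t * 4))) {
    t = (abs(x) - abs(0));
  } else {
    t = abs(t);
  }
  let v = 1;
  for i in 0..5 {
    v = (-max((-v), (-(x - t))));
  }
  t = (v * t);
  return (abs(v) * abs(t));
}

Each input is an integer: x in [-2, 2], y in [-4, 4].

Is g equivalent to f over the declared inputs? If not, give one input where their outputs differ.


Comparing the listings, the differences include: min/max/abs usage differs.
Tracing x=-1, y=2: f: t = 1; (((-abs(y)) <= (-x)) && ((8 + t) > (t * 4))) -> true; t = 1; v = 1; [i=0]; v = -2; [i=1]; v = -2; [i=2]; v = -2; [i=3]; v = -2; [i=4]; v = -2; t = -2; return 4 | g: t = 1; (((-abs(y)) <= (-x)) && ((8 + t) > (t * 4))) -> true; t = 1; v = 1; [i=0]; v = -2; [i=1]; v = -2; [i=2]; v = -2; [i=3]; v = -2; [i=4]; v = -2; t = -2; return 4 — matching result 4.
Every one of the 45 inputs gives matching results.
verdict: equivalent


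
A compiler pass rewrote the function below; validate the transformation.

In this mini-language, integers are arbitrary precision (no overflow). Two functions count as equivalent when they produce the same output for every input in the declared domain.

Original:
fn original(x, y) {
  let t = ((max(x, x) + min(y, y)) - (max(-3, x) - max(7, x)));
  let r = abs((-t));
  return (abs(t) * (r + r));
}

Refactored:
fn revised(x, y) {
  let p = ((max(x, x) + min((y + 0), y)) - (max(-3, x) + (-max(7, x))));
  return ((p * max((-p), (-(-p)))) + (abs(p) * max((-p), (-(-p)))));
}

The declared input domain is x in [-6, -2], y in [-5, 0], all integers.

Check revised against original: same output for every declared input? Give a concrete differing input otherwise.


The rewrite breaks on x=-6, y=-5, where the results are 2 and 0.
original: t := -1 | r := 1 | result 2
revised: p := -1 | result 0
verdict: not equivalent; witness: x=-6, y=-5


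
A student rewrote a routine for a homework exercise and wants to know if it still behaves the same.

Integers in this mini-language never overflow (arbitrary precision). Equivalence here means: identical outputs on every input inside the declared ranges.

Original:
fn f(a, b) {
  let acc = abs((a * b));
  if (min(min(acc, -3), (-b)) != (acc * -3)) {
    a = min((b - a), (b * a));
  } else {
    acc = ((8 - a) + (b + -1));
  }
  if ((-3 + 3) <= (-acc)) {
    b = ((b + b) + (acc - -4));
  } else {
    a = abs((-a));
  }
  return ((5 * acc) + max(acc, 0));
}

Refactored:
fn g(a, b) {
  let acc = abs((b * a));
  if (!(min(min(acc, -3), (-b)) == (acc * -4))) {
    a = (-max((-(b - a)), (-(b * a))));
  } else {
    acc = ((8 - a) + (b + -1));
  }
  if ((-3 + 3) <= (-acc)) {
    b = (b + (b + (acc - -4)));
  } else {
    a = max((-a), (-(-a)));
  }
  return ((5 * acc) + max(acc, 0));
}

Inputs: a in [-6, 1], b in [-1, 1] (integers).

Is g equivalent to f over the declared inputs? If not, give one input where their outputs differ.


Evaluate both at a=-1, b=-1.
f: acc=1, then (min(min(acc, -3), (-b)) != (acc * -3)) is false, then acc=7, then ((-3 + 3) <= (-acc)) is false, then a=1, then returns 42
g: acc=1, then (!(min(min(acc, -3), (-b)) == (acc * -4))) is true, then a=0, then ((-3 + 3) <= (-acc)) is false, then a=0, then returns 6
42 != 6, so the rewrite changes behavior.
verdict: not equivalent; witness: a=-1, b=-1


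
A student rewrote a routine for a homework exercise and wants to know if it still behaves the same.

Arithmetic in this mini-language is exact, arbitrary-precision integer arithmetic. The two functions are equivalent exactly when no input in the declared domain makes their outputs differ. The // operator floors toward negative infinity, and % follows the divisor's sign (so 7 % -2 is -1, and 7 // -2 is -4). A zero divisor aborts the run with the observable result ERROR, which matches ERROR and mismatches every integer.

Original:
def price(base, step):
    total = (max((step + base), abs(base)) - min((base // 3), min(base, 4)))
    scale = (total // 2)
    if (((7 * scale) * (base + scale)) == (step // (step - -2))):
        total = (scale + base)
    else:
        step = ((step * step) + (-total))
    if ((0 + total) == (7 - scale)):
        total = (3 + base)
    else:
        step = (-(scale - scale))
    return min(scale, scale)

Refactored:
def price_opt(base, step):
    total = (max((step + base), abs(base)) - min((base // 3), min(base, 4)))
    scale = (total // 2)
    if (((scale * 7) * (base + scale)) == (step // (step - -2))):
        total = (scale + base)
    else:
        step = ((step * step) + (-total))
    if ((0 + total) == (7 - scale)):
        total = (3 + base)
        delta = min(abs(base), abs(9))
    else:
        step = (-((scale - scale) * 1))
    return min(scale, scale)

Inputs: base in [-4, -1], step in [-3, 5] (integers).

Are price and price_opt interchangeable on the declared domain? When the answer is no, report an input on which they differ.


Comparing the listings, the differences include: arithmetic usage differs; also statement counts differ; also local variable names differ; also constant usage differs; also min/max/abs usage differs.
One worked example (base=-3, step=1) — price: total := 6 | scale := 3 | (((7 * scale) * (base + scale)) == (step // (step - -2))): true | total := 0 | ((0 + total) == (7 - scale)): false | step := 0 | result 3; price_opt: total := 6 | scale := 3 | (((scale * 7) * (base + scale)) == (step // (step - -2))): true | total := 0 | ((0 + total) == (7 - scale)): false | step := 0 | result 3; agreement on 3.
Every one of the 36 inputs gives matching results.
verdict: equivalent


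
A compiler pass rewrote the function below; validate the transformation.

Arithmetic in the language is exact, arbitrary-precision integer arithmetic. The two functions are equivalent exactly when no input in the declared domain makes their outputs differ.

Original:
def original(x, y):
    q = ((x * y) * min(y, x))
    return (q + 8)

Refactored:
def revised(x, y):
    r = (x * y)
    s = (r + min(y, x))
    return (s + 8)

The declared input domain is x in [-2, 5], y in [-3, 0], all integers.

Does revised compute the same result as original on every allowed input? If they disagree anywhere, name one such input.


Take x=-2, y=-3.
original: q=-18, then returns -10
revised: r=6, then s=3, then returns 11
-10 and 11 differ, so these are not the same function on this domain.
verdict: not equivalent; witness: x=-2, y=-3


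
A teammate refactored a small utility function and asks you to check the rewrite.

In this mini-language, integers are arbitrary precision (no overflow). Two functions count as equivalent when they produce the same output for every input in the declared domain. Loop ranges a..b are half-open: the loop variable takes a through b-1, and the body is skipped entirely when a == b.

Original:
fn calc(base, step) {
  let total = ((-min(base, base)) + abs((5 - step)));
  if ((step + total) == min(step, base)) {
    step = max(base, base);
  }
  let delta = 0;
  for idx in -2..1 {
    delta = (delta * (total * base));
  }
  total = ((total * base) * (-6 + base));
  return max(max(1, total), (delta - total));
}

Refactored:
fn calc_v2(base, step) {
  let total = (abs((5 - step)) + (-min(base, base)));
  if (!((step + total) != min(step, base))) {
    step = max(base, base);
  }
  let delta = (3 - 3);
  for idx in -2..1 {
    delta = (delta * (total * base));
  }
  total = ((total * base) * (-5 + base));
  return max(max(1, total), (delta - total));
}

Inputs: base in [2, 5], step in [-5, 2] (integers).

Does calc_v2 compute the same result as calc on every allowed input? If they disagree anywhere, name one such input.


The rewrite breaks on base=2, step=-5, where the results are 64 and 48.
calc: total = 8; ((step + total) == min(step, base)) -> false; delta = 0; [idx=-2]; delta = 0; [idx=-1]; delta = 0; [idx=0]; delta = 0; total = -64; return 64
calc_v2: total = 8; (!((step + total) != min(step, base))) -> false; delta = 0; [idx=-2]; delta = 0; [idx=-1]; delta = 0; [idx=0]; delta = 0; total = -48; return 48
verdict: not equivalent; witness: base=2, step=-5


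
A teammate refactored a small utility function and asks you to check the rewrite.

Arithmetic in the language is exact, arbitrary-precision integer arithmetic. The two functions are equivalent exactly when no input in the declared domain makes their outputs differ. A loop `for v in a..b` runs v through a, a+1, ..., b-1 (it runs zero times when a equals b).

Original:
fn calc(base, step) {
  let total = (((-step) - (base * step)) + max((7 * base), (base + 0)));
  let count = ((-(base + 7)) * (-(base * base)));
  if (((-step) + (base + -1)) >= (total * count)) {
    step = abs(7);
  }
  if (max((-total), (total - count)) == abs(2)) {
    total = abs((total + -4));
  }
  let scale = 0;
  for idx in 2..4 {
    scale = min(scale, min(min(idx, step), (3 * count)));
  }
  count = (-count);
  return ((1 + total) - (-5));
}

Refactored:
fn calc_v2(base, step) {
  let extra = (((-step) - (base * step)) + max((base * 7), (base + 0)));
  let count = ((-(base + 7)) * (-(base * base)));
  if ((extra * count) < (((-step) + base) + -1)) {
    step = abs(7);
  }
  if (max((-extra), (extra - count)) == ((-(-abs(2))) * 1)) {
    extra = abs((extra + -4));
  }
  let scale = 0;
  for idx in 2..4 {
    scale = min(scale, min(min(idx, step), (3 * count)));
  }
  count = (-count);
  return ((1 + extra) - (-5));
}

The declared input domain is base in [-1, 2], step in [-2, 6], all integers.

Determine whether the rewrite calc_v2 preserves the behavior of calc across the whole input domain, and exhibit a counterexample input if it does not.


Equivalent. Whatever the rewrite altered, no input in the stated domain can expose a difference.
An exhaustive pass over the 36 declared inputs shows identical outputs.
One worked example (base=1, step=0) — calc: total = 7; count = 8; (((-step) + (base + -1)) >= (total * count)) -> false; (max((-total), (total - count)) == abs(2)) -> false; scale = 0; [idx=2]; scale = 0; [idx=3]; scale = 0; count = -8; return 13; calc_v2: extra = 7; count = 8; ((extra * count) < (((-step) + base) + -1)) -> false; (max((-extra), (extra - count)) == ((-(-abs(2))) * 1)) -> false; scale = 0; [idx=2]; scale = 0; [idx=3]; scale = 0; count = -8; return 13; agreement on 13.
verdict: equivalent


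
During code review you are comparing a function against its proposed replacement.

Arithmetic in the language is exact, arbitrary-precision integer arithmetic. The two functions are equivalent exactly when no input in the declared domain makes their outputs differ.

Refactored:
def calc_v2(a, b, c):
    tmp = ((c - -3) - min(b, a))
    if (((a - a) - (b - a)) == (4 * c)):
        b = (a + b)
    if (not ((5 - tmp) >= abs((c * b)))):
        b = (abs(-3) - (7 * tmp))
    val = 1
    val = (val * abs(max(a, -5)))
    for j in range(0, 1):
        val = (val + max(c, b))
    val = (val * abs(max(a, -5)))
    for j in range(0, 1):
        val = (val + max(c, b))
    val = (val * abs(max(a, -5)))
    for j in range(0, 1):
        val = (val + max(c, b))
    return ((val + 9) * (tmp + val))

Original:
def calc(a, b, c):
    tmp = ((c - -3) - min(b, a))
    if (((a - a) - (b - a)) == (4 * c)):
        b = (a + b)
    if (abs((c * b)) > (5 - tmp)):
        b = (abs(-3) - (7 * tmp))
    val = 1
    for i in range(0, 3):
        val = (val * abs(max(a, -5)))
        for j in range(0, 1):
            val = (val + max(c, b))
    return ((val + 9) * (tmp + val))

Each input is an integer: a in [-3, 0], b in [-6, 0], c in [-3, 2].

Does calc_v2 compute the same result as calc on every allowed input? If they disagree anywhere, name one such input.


Comparing the listings, the differences include: boolean connective usage differs, plus local variable names differ, plus comparison usage differs, plus statement counts differ, plus arithmetic usage differs, plus loop structure differs, plus constant usage differs, plus min/max/abs usage differs.
One worked example (a=-1, b=-5, c=2) — calc: tmp = 10; (((a - a) - (b - a)) == (4 * c)) -> false; (abs((c * b)) > (5 - tmp)) -> true; b = -67; val = 1; [i=0]; val = 1; [j=0]; val = 3; [i=1]; val = 3; [j=0]; val = 5; [i=2]; val = 5; [j=0]; val = 7; return 272; calc_v2: tmp = 10; (((a - a) - (b - a)) == (4 * c)) -> false; (not ((5 - tmp) >= abs((c * b)))) -> true; b = -67; val = 1; val = 1; [j=0]; val = 3; val = 3; [j=0]; val = 5; val = 5; [j=0]; val = 7; return 272; agreement on 272.
Checked all 168 inputs in the declared domain: the outputs agree on every one.
verdict: equivalent


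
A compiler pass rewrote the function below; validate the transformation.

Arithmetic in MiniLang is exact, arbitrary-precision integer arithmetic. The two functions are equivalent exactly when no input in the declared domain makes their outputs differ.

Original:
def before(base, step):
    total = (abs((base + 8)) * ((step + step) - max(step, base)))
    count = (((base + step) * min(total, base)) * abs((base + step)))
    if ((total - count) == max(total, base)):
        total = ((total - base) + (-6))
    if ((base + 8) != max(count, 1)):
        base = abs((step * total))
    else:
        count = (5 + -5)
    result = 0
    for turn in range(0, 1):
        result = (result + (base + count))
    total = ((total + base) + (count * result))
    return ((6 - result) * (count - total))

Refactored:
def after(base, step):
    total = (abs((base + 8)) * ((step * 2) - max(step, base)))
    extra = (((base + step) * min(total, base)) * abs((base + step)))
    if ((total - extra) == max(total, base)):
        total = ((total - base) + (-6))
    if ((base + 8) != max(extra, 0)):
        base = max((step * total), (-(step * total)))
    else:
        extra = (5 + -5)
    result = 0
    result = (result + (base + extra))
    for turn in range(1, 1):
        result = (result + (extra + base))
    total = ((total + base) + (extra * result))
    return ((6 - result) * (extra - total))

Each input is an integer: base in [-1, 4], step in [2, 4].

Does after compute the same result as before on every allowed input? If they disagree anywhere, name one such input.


The one real change (`1` became `0`) has no effect anywhere in the declared ranges.
Tracing base=3, step=4: before: total := 44 | count := 147 | ((total - count) == max(total, base)): false | ((base + 8) != max(count, 1)): true | base := 176 | result := 0 | iter turn=0: | result := 323 | total := 47701 | result 15074618 | after: total := 44 | extra := 147 | ((total - extra) == max(total, base)): false | ((base + 8) != max(extra, 0)): true | base := 176 | result := 0 | result := 323 | loop over turn: empty range | total := 47701 | result 15074618 — matching result 15074618.
Across all 18 domain points the two functions coincide.
verdict: equivalent


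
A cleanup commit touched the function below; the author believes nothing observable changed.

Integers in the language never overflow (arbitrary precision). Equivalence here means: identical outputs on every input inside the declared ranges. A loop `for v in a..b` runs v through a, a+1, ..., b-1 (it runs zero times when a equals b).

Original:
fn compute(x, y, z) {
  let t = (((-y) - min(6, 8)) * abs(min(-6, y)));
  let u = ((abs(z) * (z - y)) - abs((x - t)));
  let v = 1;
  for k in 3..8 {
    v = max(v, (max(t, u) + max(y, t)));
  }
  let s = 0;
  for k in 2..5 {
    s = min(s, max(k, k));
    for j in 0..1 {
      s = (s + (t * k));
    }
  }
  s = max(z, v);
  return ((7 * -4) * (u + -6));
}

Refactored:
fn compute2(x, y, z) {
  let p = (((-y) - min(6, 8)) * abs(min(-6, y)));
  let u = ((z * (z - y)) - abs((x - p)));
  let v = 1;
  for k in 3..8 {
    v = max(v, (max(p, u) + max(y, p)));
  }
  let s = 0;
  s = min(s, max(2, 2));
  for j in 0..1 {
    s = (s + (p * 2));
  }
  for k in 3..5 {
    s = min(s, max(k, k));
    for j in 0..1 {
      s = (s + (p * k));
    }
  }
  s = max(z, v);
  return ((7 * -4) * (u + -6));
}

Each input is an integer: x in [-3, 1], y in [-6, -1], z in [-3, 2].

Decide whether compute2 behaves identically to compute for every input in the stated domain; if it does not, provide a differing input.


Take x=-3, y=-6, z=-3.
compute: t = 0; u = 6; v = 1; [k=3]; v = 6; [k=4]; v = 6; [k=5]; v = 6; [k=6]; v = 6; [k=7]; v = 6; s = 0; [k=2]; s = 0; [j=0]; s = 0; [k=3]; s = 0; [j=0]; s = 0; [k=4]; s = 0; [j=0]; s = 0; s = 6; return 0
compute2: p = 0; u = -12; v = 1; [k=3]; v = 1; [k=4]; v = 1; [k=5]; v = 1; [k=6]; v = 1; [k=7]; v = 1; s = 0; s = 0; [j=0]; s = 0; [k=3]; s = 0; [j=0]; s = 0; [k=4]; s = 0; [j=0]; s = 0; s = 1; return 504
0 and 504 differ, so these are not the same function on this domain.
verdict: not equivalent; witness: x=-3, y=-6, z=-3


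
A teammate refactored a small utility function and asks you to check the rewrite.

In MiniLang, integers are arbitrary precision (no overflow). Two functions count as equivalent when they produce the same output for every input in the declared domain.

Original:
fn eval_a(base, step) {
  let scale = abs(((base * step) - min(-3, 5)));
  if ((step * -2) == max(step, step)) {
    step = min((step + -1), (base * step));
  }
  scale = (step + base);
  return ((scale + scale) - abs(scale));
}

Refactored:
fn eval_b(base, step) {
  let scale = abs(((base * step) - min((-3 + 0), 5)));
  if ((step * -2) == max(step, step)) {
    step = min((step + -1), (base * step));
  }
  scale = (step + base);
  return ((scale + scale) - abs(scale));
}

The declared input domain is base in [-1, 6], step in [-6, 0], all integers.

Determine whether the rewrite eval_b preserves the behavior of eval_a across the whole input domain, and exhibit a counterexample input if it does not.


Side by side, the visible changes include: constant usage differs; arithmetic usage differs.
Spot check at base=0, step=-1 — eval_a: scale=3, then ((step * -2) == max(step, step)) is false, then scale=-1, then returns -3. eval_b: scale=3, then ((step * -2) == max(step, step)) is false, then scale=-1, then returns -3. Both give -3.
Every one of the 56 inputs gives matching results.
verdict: equivalent


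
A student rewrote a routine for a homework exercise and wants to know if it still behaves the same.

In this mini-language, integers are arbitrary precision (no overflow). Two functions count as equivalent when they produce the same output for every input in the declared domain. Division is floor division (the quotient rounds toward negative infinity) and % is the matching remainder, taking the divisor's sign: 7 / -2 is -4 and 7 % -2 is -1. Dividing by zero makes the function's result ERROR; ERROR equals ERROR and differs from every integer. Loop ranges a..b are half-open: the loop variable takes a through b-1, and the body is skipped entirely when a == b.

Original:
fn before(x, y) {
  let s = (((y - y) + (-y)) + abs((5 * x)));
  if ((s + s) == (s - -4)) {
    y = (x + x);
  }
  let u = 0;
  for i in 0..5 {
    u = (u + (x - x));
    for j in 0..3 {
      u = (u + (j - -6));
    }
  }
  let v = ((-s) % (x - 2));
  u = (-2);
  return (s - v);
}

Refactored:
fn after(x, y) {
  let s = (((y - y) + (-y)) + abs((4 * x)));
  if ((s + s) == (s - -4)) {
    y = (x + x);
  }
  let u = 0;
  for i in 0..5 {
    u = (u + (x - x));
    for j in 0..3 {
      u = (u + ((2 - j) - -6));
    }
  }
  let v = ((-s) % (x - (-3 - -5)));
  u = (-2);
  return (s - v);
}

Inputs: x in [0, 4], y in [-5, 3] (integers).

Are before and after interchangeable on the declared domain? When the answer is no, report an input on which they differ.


These are not equivalent — on x=1, y=-5 the outputs split (10 vs 9).
before: s := 10 | ((s + s) == (s - -4)): false | u := 0 | iter i=0: | u := 0 | iter j=0: | u := 6 | iter j=1: | u := 13 | iter j=2: | u := 21 | iter i=1: | u := 21 | iter j=0: | u := 27 | iter j=1: | u := 34 | iter j=2: | u := 42 | iter i=2: | u := 42 | iter j=0: | u := 48 | iter j=1: | u := 55 | iter j=2: | u := 63 | iter i=3: | u := 63 | iter j=0: | u := 69 | iter j=1: | u := 76 | iter j=2: | u := 84 | iter i=4: | u := 84 | iter j=0: | u := 90 | iter j=1: | u := 97 | iter j=2: | u := 105 | v := 0 | u := -2 | result 10
after: s := 9 | ((s + s) == (s - -4)): false | u := 0 | iter i=0: | u := 0 | iter j=0: | u := 8 | iter j=1: | u := 15 | iter j=2: | u := 21 | iter i=1: | u := 21 | iter j=0: | u := 29 | iter j=1: | u := 36 | iter j=2: | u := 42 | iter i=2: | u := 42 | iter j=0: | u := 50 | iter j=1: | u := 57 | iter j=2: | u := 63 | iter i=3: | u := 63 | iter j=0: | u := 71 | iter j=1: | u := 78 | iter j=2: | u := 84 | iter i=4: | u := 84 | iter j=0: | u := 92 | iter j=1: | u := 99 | iter j=2: | u := 105 | v := 0 | u := -2 | result 9
verdict: not equivalent; witness: x=1, y=-5


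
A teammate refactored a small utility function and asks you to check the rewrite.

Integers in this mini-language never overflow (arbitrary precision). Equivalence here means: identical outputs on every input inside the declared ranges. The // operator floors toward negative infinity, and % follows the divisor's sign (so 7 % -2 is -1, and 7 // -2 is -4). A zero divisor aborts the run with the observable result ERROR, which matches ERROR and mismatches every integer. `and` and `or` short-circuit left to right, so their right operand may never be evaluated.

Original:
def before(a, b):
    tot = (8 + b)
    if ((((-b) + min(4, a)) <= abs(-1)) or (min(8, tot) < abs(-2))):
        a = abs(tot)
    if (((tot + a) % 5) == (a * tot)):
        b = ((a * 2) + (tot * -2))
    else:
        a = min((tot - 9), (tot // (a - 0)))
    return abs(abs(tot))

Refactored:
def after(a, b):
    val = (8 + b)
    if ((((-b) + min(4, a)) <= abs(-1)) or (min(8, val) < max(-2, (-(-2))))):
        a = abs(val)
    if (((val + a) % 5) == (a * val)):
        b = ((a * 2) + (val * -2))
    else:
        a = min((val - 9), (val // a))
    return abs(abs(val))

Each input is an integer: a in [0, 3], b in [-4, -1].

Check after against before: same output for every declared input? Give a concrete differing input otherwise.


Equivalent — the differences include constant usage differs, local variable names differ, min/max/abs usage differs, arithmetic usage differs, yet no declared input distinguishes the two.
Spot check at a=0, b=-3 — before: tot = 5; ((((-b) + min(4, a)) <= abs(-1)) or (min(8, tot) < abs(-2))) -> false; (((tot + a) % 5) == (a * tot)) -> true; b = -10; return 5. after: val = 5; ((((-b) + min(4, a)) <= abs(-1)) or (min(8, val) < max(-2, (-(-2))))) -> false; (((val + a) % 5) == (a * val)) -> true; b = -10; return 5. Both give 5.
An exhaustive pass over the 16 declared inputs shows identical outputs.
verdict: equivalent


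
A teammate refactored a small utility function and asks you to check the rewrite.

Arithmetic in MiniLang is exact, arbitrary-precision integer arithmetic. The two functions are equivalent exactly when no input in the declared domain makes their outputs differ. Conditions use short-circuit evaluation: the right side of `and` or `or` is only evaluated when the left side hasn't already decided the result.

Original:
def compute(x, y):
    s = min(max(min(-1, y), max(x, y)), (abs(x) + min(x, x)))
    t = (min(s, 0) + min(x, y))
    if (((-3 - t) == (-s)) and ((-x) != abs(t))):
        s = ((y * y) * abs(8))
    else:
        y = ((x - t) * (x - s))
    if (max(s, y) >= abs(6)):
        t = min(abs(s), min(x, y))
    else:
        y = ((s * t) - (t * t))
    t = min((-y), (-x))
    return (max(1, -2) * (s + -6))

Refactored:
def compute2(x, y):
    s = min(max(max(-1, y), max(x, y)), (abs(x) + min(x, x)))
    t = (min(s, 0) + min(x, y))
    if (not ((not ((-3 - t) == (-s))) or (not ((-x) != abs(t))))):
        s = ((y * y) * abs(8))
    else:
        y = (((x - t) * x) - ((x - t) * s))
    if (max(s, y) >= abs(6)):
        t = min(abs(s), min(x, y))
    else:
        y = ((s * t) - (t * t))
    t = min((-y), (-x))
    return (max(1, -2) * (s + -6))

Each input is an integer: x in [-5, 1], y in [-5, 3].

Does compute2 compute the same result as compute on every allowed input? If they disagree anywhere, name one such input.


x=-5, y=-5 yields -11 from compute but -7 from compute2.
verdict: not equivalent; witness: x=-5, y=-5


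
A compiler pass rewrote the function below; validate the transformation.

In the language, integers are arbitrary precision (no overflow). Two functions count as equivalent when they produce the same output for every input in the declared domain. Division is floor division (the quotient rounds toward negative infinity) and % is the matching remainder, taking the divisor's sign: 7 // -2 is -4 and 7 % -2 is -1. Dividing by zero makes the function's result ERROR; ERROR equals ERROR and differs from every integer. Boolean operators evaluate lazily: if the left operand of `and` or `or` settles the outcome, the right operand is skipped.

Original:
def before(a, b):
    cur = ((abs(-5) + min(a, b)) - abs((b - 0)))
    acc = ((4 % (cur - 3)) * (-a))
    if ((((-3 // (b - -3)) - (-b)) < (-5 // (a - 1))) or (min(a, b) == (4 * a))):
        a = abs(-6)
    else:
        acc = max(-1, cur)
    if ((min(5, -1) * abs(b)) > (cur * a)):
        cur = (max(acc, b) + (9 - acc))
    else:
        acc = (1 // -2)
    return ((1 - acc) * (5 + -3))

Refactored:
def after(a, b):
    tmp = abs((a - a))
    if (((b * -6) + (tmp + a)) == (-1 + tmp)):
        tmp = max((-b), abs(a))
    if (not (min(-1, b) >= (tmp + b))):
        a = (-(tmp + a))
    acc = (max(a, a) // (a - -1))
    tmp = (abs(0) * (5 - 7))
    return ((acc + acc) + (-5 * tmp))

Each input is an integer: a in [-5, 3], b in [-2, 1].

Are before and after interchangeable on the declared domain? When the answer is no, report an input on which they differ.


Run the pair on a=-5, b=-2.
before: cur becomes -2; next acc becomes -5; next ((((-3 // (b - -3)) - (-b)) < (-5 // (a - 1))) or (min(a, b) == (4 * a))) evaluates to true; next a becomes 6; next ((min(5, -1) * abs(b)) > (cur * a)) evaluates to true; next cur becomes 12; next final value 12
after: tmp becomes 0; next (((b * -6) + (tmp + a)) == (-1 + tmp)) evaluates to false; next (not (min(-1, b) >= (tmp + b))) evaluates to false; next acc becomes 1; next tmp becomes 0; next final value 2
12 != 2, so the rewrite changes behavior.
verdict: not equivalent; witness: a=-5, b=-2


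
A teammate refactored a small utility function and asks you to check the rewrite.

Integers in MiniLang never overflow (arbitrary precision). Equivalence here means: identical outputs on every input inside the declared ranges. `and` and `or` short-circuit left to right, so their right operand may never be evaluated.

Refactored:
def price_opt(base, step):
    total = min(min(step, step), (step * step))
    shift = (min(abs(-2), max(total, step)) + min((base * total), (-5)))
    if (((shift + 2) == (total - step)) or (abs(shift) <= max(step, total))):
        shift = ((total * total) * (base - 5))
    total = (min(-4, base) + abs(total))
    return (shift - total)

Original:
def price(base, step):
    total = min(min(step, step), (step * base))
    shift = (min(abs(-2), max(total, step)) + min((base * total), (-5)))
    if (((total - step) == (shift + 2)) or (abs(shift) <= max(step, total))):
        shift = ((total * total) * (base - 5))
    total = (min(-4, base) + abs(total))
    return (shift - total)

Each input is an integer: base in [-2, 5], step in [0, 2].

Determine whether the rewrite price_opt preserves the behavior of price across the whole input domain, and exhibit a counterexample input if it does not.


There is a counterexample at base=-2, step=1: -2 on one side, -1 on the other.
price: total := -2 | shift := -4 | (((total - step) == (shift + 2)) or (abs(shift) <= max(step, total))): false | total := -2 | result -2
price_opt: total := 1 | shift := -4 | (((shift + 2) == (total - step)) or (abs(shift) <= max(step, total))): false | total := -3 | result -1
verdict: not equivalent; witness: base=-2, step=1


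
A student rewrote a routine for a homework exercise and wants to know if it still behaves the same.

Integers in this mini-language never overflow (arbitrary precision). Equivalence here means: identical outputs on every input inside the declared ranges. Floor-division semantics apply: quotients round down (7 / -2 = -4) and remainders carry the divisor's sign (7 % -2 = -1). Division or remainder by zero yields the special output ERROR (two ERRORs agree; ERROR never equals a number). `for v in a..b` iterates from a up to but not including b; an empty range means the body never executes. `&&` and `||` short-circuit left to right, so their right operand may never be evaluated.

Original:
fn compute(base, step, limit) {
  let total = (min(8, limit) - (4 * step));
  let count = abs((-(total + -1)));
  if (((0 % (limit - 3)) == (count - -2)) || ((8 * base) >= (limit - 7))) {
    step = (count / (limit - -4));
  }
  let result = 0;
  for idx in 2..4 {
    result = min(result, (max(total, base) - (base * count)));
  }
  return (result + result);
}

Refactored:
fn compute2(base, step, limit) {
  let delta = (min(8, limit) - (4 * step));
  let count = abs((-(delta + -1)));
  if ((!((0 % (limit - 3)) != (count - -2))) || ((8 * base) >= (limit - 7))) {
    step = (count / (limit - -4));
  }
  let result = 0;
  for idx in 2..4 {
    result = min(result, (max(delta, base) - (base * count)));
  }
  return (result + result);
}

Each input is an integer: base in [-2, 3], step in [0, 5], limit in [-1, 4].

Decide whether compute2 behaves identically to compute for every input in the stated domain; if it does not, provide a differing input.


Reading the diff, among the changes: local variable names differ, comparison usage differs, boolean connective usage differs.
Spot check at base=1, step=2, limit=1 — compute: total = -7; count = 8; (((0 % (limit - 3)) == (count - -2)) || ((8 * base) >= (limit - 7))) -> true; step = 1; result = 0; [idx=2]; result = -7; [idx=3]; result = -7; return -14. compute2: delta = -7; count = 8; ((!((0 % (limit - 3)) != (count - -2))) || ((8 * base) >= (limit - 7))) -> true; step = 1; result = 0; [idx=2]; result = -7; [idx=3]; result = -7; return -14. Both give -14.
Sweeping the whole domain (216 inputs) finds no disagreement.
verdict: equivalent


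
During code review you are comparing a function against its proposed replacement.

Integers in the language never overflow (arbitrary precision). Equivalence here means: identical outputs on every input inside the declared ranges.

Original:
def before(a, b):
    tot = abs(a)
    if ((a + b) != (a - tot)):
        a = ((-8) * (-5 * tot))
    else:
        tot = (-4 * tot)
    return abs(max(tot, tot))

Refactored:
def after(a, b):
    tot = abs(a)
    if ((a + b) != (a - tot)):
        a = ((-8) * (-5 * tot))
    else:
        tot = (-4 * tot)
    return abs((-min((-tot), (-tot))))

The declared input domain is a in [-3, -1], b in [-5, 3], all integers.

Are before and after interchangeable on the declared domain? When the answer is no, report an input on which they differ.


Behavior is preserved: although min/max/abs usage differs, the outputs never diverge.
One worked example (a=-1, b=-4) — before: tot := 1 | ((a + b) != (a - tot)): true | a := 40 | result 1; after: tot := 1 | ((a + b) != (a - tot)): true | a := 40 | result 1; agreement on 1.
Every one of the 27 inputs gives matching results.
verdict: equivalent


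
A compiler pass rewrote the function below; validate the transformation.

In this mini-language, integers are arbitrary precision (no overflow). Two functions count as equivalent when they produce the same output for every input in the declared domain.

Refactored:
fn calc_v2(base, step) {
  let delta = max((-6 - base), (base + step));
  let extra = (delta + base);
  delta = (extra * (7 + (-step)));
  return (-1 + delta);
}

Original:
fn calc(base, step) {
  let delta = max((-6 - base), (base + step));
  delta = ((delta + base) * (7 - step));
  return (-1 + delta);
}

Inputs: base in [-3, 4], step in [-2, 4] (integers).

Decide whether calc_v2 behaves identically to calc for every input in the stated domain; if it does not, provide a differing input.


The two versions differ — the changes include statement counts differ, and local variable names differ, and arithmetic usage differs.
Tracing base=-3, step=3: calc: delta=0, then delta=-12, then returns -13 | calc_v2: delta=0, then extra=-3, then delta=-12, then returns -13 — matching result -13.
Across all 56 domain points the two functions coincide.
verdict: equivalent


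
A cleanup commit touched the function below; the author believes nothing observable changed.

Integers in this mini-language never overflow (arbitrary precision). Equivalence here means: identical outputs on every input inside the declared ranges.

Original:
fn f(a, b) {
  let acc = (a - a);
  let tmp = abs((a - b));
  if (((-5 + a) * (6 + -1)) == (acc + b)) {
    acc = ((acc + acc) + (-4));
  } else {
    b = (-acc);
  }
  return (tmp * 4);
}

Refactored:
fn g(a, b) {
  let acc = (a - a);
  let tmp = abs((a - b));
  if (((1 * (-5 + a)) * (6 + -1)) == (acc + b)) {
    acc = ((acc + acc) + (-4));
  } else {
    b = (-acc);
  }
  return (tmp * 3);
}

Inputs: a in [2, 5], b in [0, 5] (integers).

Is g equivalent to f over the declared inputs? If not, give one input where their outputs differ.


The rewrite breaks on a=2, b=0, where the results are 8 and 6.
f: acc=0, then tmp=2, then (((-5 + a) * (6 + -1)) == (acc + b)) is false, then b=0, then returns 8
g: acc=0, then tmp=2, then (((1 * (-5 + a)) * (6 + -1)) == (acc + b)) is false, then b=0, then returns 6
verdict: not equivalent; witness: a=2, b=0


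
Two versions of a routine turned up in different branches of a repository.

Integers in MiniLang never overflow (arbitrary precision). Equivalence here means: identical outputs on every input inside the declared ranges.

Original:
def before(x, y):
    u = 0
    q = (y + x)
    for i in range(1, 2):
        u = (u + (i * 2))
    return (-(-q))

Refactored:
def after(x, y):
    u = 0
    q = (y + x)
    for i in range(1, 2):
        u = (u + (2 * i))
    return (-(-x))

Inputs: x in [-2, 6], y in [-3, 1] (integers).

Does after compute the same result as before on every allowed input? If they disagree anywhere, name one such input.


On input x=-2, y=-3, before returns -5 while after returns -2.
verdict: not equivalent; witness: x=-2, y=-3


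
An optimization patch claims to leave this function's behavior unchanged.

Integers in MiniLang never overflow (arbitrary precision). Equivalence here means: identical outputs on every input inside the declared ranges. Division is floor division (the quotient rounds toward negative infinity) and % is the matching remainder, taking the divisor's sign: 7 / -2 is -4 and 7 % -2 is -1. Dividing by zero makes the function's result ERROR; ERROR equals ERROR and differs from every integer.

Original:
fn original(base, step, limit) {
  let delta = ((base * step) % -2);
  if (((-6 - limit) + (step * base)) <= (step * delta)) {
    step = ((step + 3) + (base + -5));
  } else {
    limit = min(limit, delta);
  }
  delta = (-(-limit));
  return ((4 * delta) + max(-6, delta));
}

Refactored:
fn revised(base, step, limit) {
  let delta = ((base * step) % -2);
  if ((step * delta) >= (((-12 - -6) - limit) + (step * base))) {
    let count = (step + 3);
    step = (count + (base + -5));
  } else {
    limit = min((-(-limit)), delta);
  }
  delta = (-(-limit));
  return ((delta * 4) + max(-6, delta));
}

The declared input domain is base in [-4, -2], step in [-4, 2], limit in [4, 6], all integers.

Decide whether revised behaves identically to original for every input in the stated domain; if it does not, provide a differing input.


The two are interchangeable: arithmetic usage differs; statement counts differ; local variable names differ; constant usage differs; comparison usage differs, and every declared input agrees.
Spot check at base=-3, step=-1, limit=6 — original: delta becomes -1; next (((-6 - limit) + (step * base)) <= (step * delta)) evaluates to true; next step becomes -6; next delta becomes 6; next final value 30. revised: delta becomes -1; next ((step * delta) >= (((-12 - -6) - limit) + (step * base))) evaluates to true; next count becomes 2; next step becomes -6; next delta becomes 6; next final value 30. Both give 30.
Every one of the 63 inputs gives matching results.
verdict: equivalent


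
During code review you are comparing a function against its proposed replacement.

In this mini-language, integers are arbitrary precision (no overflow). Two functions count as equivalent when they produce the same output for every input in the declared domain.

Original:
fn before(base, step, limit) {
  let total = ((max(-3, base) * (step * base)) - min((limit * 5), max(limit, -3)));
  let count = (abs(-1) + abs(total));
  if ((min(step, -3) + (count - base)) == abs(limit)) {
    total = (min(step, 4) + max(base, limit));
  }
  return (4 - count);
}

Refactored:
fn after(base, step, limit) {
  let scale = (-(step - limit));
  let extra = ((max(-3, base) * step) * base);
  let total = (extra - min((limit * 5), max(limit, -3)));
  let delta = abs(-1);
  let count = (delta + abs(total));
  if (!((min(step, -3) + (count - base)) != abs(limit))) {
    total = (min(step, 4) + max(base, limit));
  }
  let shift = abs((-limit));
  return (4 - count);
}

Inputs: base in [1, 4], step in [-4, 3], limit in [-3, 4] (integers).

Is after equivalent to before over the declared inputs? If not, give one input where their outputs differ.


Equivalent — the differences include boolean connective usage differs, statement counts differ, min/max/abs usage differs, local variable names differ, arithmetic usage differs, comparison usage differs, yet no declared input distinguishes the two.
As a probe, take base=1, step=1, limit=2: before runs total becomes -1; next count becomes 2; next ((min(step, -3) + (count - base)) == abs(limit)) evaluates to false; next final value 2; after runs scale becomes 1; next extra becomes 1; next total becomes -1; next delta becomes 1; next count becomes 2; next (!((min(step, -3) + (count - base)) != abs(limit))) evaluates to false; next shift becomes 2; next final value 2; both end at 2.
Sweeping the whole domain (256 inputs) finds no disagreement.
verdict: equivalent


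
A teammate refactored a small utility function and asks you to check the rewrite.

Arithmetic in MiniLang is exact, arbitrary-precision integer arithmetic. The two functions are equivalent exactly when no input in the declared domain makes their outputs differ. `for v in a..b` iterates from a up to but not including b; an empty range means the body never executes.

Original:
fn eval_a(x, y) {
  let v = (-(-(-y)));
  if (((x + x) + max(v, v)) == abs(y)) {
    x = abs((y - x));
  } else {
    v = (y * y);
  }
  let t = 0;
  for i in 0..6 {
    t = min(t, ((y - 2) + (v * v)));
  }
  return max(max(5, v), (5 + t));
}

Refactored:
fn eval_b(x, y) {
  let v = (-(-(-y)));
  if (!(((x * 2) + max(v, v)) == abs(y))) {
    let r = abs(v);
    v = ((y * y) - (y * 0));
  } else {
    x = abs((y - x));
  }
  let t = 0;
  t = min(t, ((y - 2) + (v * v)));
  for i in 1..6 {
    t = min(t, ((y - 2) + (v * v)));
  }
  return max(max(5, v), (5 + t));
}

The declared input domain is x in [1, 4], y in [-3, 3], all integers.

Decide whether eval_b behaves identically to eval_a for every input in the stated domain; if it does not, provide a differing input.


Behavior is preserved: although loop structure differs; boolean connective usage differs; statement counts differ; local variable names differ; constant usage differs; min/max/abs usage differs; arithmetic usage differs, the outputs never diverge.
As a probe, take x=4, y=0: eval_a runs v=0, then (((x + x) + max(v, v)) == abs(y)) is false, then v=0, then t=0, then (i=0), then t=-2, then (i=1), then t=-2, then (i=2), then t=-2, then (i=3), then t=-2, then (i=4), then t=-2, then (i=5), then t=-2, then returns 5; eval_b runs v=0, then (!(((x * 2) + max(v, v)) == abs(y))) is true, then r=0, then v=0, then t=0, then t=-2, then (i=1), then t=-2, then (i=2), then t=-2, then (i=3), then t=-2, then (i=4), then t=-2, then (i=5), then t=-2, then returns 5; both end at 5.
An exhaustive pass over the 28 declared inputs shows identical outputs.
verdict: equivalent
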